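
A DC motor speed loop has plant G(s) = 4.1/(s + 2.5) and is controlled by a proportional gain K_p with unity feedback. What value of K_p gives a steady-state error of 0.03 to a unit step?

K_p = 19.7

Steady-state error for a unit step on this type-0 loop is 1/(1 + K_p·G(0)).
G(0) = 1.64. Require 1/(1 + K_p·1.64) = 0.03, so 1 + 1.64·K_p = 33.33.
K_p = (33.33 − 1)/1.64 = 19.7.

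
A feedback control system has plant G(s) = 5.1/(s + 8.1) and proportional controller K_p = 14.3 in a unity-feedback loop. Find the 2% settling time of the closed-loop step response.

Closed-loop transfer function: T(s) = K_p·G(s)/(1 + K_p·G(s)) = 72.93/(s + 8.1 + 72.93) = 72.93/(s + 81.03).
Time constant τ = 1/81.03 = 0.01234 s, so the 2% settling time is about 4τ = 0.0494 s.

T_s ≈ 0.0494 s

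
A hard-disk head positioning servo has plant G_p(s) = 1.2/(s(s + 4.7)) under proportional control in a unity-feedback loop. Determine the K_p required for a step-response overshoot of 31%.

From %OS = 100·exp(−πζ/√(1−ζ²)) = 31%, ζ = −ln(0.31)/√(π²+ln²(0.31)) = 0.3493.
Characteristic equation s² + 4.7s + 1.2K_p = 0 gives ζ = 4.7/(2√(1.2K_p)).
Setting ζ = 0.3493: √(1.2K_p) = 4.7/(2·0.3493) = 6.727, so K_p = 45.26/1.2 = 37.7.

K_p = 37.7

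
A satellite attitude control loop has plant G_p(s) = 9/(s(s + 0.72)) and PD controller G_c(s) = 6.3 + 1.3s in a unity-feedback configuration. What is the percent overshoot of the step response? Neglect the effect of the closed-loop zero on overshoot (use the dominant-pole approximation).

Forward path: (6.3 + 1.3s)·9/(s(s+0.72)). The closed-loop characteristic equation is s² + (0.72 + 9·1.3)s + 9·6.3 = 0.
That is s² + 12.42s + 56.7 = 0, so ω_n = 7.53 rad/s and ζ = 12.42/(2·7.53) = 0.8247.
%OS = 100·exp(−πζ/√(1−ζ²)) = 1.02%.

1.02%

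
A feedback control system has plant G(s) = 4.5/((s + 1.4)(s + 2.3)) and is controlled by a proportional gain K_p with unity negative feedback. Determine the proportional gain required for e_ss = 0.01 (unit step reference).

K_p = 70.8

The loop is type 0, so e_ss(step) = 1/(1 + K_pos) with K_pos = K_p·G(0).
G(0) = 1.398. Require 1/(1 + K_p·1.398) = 0.01, so 1 + 1.398·K_p = 100.
K_p = (100 − 1)/1.398 = 70.8.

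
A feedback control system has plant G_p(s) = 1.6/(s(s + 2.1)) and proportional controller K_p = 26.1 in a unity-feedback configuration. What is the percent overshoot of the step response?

From 1 + K_pG_p(s) = 0: s² + 2.1s + 41.76 = 0 ⇒ ω_n = 6.462, ζ = 0.1625.
%OS = 100·exp(−πζ/√(1−ζ²)) = 100·exp(−π·0.1625/√0.9736) = 59.6%.

59.6%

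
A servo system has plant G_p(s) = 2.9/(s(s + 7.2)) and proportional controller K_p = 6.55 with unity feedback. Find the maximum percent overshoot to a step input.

Closed-loop characteristic equation: s² + 7.2s + 18.99 = 0, so ω_n = 4.358 rad/s and ζ = 7.2/(2·4.358) = 0.826.
%OS = 100·exp(−πζ/√(1−ζ²)) = 100·exp(−π·0.826/√0.3177) = 1%.

1%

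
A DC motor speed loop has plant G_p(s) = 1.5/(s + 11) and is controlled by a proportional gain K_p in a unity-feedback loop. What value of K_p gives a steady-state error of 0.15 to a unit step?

For a type-0 loop with proportional control, e_ss = 1/(1 + K_p·G_p(0)).
G_p(0) = 0.1364. Require 1/(1 + K_p·0.1364) = 0.15, so 1 + 0.1364·K_p = 6.667.
K_p = (6.667 − 1)/0.1364 = 41.6.

K_p = 41.6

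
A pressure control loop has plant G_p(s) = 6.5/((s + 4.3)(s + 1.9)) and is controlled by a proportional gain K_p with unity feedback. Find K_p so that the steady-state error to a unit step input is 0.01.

K_p = 124

For a type-0 loop with proportional control, e_ss = 1/(1 + K_p·G_p(0)).
G_p(0) = 0.7956. Require 1/(1 + K_p·0.7956) = 0.01, so 1 + 0.7956·K_p = 100.
K_p = (100 − 1)/0.7956 = 124.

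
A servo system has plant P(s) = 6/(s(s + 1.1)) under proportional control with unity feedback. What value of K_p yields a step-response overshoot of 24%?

From %OS = 100·exp(−πζ/√(1−ζ²)) = 24%, ζ = −ln(0.24)/√(π²+ln²(0.24)) = 0.4136.
Characteristic equation s² + 1.1s + 6K_p = 0 gives ζ = 1.1/(2√(6K_p)).
Setting ζ = 0.4136: √(6K_p) = 1.1/(2·0.4136) = 1.33, so K_p = 1.768/6 = 0.295.

K_p = 0.295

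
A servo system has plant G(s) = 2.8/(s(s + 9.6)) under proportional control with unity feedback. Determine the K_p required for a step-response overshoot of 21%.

K_p = 41.6

From %OS = 100·exp(−πζ/√(1−ζ²)) = 21%, ζ = −ln(0.21)/√(π²+ln²(0.21)) = 0.4449.
Characteristic equation s² + 9.6s + 2.8K_p = 0 gives ζ = 9.6/(2√(2.8K_p)).
Setting ζ = 0.4449: √(2.8K_p) = 9.6/(2·0.4449) = 10.79, so K_p = 116.4/2.8 = 41.6.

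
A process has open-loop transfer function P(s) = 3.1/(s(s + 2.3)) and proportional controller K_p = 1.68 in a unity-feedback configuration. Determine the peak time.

Closed-loop characteristic equation: s² + 2.3s + 5.208 = 0, so ω_n = 2.282 rad/s and ζ = 2.3/(2·2.282) = 0.5039.
Damped frequency ω_d = ω_n√(1−ζ²) = 1.971 rad/s, so peak time T_p = π/ω_d = 1.59 s.

T_p = 1.59 s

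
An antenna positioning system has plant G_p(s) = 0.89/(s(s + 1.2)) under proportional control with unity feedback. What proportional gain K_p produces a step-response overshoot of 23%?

K_p = 2.25

From %OS = 100·exp(−πζ/√(1−ζ²)) = 23%, ζ = −ln(0.23)/√(π²+ln²(0.23)) = 0.4237.
Characteristic equation s² + 1.2s + 0.89K_p = 0 gives ζ = 1.2/(2√(0.89K_p)).
Setting ζ = 0.4237: √(0.89K_p) = 1.2/(2·0.4237) = 1.416, so K_p = 2.005/0.89 = 2.25.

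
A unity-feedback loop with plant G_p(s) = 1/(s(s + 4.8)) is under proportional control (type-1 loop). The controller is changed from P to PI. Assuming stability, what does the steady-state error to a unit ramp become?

The integrator raises the loop to type 2, so K_v → ∞ and e_ss to a ramp is zero.

0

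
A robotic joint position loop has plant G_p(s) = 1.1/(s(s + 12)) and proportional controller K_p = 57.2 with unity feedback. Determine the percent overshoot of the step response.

The closed-loop denominator s² + 12s + 62.92 gives ω_n = √62.92 = 7.932 and ζ = 12/(2ω_n) = 0.7564.
%OS = 100·exp(−πζ/√(1−ζ²)) = 100·exp(−π·0.7564/√0.4278) = 2.64%.

2.64%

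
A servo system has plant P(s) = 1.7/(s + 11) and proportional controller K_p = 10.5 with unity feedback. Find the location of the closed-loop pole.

s = -28.85

Closed-loop transfer function: T(s) = K_p·P(s)/(1 + K_p·P(s)) = 17.85/(s + 11 + 17.85) = 17.85/(s + 28.85).
The closed-loop pole is at s = −28.85.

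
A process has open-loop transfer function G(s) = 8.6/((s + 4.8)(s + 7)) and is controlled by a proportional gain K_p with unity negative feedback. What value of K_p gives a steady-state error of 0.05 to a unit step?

The loop is type 0, so e_ss(step) = 1/(1 + K_pos) with K_pos = K_p·G(0).
G(0) = 0.256. Require 1/(1 + K_p·0.256) = 0.05, so 1 + 0.256·K_p = 20.
K_p = (20 − 1)/0.256 = 74.2.

K_p = 74.2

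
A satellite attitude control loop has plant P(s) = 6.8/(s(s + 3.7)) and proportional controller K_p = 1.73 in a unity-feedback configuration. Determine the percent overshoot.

The closed-loop denominator s² + 3.7s + 11.76 gives ω_n = √11.76 = 3.43 and ζ = 3.7/(2ω_n) = 0.5394.
%OS = 100·exp(−πζ/√(1−ζ²)) = 100·exp(−π·0.5394/√0.7091) = 13.4%.

13.4%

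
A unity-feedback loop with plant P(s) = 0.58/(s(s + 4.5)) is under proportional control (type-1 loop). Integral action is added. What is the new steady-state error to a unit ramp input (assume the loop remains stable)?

The integrator raises the loop to type 2, so K_v → ∞ and e_ss to a ramp is zero.

0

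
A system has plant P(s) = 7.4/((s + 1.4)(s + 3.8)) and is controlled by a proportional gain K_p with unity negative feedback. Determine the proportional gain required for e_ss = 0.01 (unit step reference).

K_p = 71.2

Steady-state error for a unit step on this type-0 loop is 1/(1 + K_p·P(0)).
P(0) = 1.391. Require 1/(1 + K_p·1.391) = 0.01, so 1 + 1.391·K_p = 100.
K_p = (100 − 1)/1.391 = 71.2.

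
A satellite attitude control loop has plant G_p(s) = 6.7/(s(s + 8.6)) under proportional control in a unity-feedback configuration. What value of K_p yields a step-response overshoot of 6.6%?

K_p = 6.45

From %OS = 100·exp(−πζ/√(1−ζ²)) = 6.6%, ζ = −ln(0.066)/√(π²+ln²(0.066)) = 0.6543.
Characteristic equation s² + 8.6s + 6.7K_p = 0 gives ζ = 8.6/(2√(6.7K_p)).
Setting ζ = 0.6543: √(6.7K_p) = 8.6/(2·0.6543) = 6.572, so K_p = 43.19/6.7 = 6.45.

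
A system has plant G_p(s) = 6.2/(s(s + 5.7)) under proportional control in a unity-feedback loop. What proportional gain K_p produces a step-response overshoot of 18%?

K_p = 5.71

From %OS = 100·exp(−πζ/√(1−ζ²)) = 18%, ζ = −ln(0.18)/√(π²+ln²(0.18)) = 0.4791.
Characteristic equation s² + 5.7s + 6.2K_p = 0 gives ζ = 5.7/(2√(6.2K_p)).
Setting ζ = 0.4791: √(6.2K_p) = 5.7/(2·0.4791) = 5.949, so K_p = 35.38/6.2 = 5.71.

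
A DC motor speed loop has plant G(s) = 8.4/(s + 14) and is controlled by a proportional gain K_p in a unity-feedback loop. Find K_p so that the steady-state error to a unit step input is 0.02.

K_p = 81.7

For a type-0 loop with proportional control, e_ss = 1/(1 + K_p·G(0)).
G(0) = 0.6. Require 1/(1 + K_p·0.6) = 0.02, so 1 + 0.6·K_p = 50.
K_p = (50 − 1)/0.6 = 81.7.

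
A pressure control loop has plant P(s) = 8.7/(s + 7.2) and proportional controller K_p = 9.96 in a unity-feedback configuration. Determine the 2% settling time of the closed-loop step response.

Closed-loop transfer function: T(s) = K_p·P(s)/(1 + K_p·P(s)) = 86.65/(s + 7.2 + 86.65) = 86.65/(s + 93.85).
Time constant τ = 1/93.85 = 0.01066 s, so the 2% settling time is about 4τ = 0.0426 s.

T_s ≈ 0.0426 s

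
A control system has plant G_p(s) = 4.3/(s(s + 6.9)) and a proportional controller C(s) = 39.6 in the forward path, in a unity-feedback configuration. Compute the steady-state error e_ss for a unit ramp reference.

The loop has one pole at the origin (type 1). Velocity error constant K_v = lim_{s→0} s·C(s)G_p(s) = 39.6·4.3/6.9 = 24.68.
Steady-state error to a unit ramp: e_ss = 1/K_v = 0.0405.

0.0405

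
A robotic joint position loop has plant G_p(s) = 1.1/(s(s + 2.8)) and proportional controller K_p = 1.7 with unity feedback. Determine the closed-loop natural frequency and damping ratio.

With unity feedback the closed-loop characteristic equation is s² + 2.8s + 1.7·1.1 = s² + 2.8s + 1.87 = 0.
Matching s² + 2ζω_n s + ω_n²: ω_n = √1.87 = 1.367 rad/s and 2ζω_n = 2.8, so ζ = 2.8/(2·1.367) = 1.02.

ω_n = 1.37 rad/s, ζ = 1.02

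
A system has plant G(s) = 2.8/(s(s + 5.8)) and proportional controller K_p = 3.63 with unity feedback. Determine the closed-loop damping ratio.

ζ = 0.91

With unity feedback the closed-loop characteristic equation is s² + 5.8s + 3.63·2.8 = s² + 5.8s + 10.16 = 0.
Matching s² + 2ζω_n s + ω_n²: ω_n = √10.16 = 3.188 rad/s and 2ζω_n = 5.8, so ζ = 5.8/(2·3.188) = 0.91.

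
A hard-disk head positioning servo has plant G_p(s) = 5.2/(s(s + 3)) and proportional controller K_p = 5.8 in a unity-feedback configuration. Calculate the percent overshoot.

41%

From 1 + K_pG_p(s) = 0: s² + 3s + 30.16 = 0 ⇒ ω_n = 5.492, ζ = 0.2731.
%OS = 100·exp(−πζ/√(1−ζ²)) = 100·exp(−π·0.2731/√0.9254) = 41%.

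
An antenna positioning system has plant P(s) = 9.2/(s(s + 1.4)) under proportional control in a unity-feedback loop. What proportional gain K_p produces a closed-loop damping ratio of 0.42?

Closed-loop characteristic equation: s² + 1.4s + K_p·9.2 = 0.
So ω_n = √(9.2K_p) and 2ζω_n = 1.4, giving ζ = 1.4/(2√(9.2K_p)).
Setting ζ = 0.42: √(9.2K_p) = 1.4/(2·0.42) = 1.667, so K_p = 2.778/9.2 = 0.302.

K_p = 0.302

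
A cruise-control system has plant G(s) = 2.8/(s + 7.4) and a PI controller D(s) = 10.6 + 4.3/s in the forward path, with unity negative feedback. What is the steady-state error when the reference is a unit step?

0

The open loop D(s)G(s) has a pole at the origin (type 1), so the static position error constant is infinite and e_ss = 1/(1+∞) = 0.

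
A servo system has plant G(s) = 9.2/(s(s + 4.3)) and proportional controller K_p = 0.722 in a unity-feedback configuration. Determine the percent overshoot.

0.863%

The closed-loop denominator s² + 4.3s + 6.642 gives ω_n = √6.642 = 2.577 and ζ = 4.3/(2ω_n) = 0.8342.
%OS = 100·exp(−πζ/√(1−ζ²)) = 100·exp(−π·0.8342/√0.3041) = 0.863%.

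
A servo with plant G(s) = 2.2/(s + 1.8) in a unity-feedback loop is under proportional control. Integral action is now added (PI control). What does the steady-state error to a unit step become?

0

The integrator makes K_pos = lim_{s→0} C(s)G(s) infinite, so e_ss = 1/(1+K_pos) = 0.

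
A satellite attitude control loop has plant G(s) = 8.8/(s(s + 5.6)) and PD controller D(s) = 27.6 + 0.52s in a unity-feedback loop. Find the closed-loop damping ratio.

Forward path: (27.6 + 0.52s)·8.8/(s(s+5.6)). The closed-loop characteristic equation is s² + (5.6 + 8.8·0.52)s + 8.8·27.6 = 0.
That is s² + 10.18s + 242.9 = 0, so ω_n = 15.58 rad/s and ζ = 10.18/(2·15.58) = 0.3265.

ζ = 0.326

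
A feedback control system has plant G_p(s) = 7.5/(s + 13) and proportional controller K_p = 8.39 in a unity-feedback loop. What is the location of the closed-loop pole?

Closed-loop transfer function: T(s) = K_p·G_p(s)/(1 + K_p·G_p(s)) = 62.93/(s + 13 + 62.93) = 62.93/(s + 75.93).
The closed-loop pole is at s = −75.93.

s = -75.93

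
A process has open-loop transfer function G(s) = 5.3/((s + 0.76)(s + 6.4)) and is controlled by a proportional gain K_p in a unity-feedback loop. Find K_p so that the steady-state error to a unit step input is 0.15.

For a type-0 loop with proportional control, e_ss = 1/(1 + K_p·G(0)).
G(0) = 1.09. Require 1/(1 + K_p·1.09) = 0.15, so 1 + 1.09·K_p = 6.667.
K_p = (6.667 − 1)/1.09 = 5.2.

K_p = 5.2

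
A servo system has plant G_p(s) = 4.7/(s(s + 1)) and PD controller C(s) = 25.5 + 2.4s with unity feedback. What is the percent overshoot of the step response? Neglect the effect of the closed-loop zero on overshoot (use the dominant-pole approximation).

Forward path: (25.5 + 2.4s)·4.7/(s(s+1)). The closed-loop characteristic equation is s² + (1 + 4.7·2.4)s + 4.7·25.5 = 0.
That is s² + 12.28s + 119.9 = 0, so ω_n = 10.95 rad/s and ζ = 12.28/(2·10.95) = 0.5609.
%OS = 100·exp(−πζ/√(1−ζ²)) = 11.9%.

11.9%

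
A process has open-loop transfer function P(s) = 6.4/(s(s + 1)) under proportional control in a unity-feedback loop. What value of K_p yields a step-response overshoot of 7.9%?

K_p = 0.0989

From %OS = 100·exp(−πζ/√(1−ζ²)) = 7.9%, ζ = −ln(0.079)/√(π²+ln²(0.079)) = 0.6285.
Characteristic equation s² + 1s + 6.4K_p = 0 gives ζ = 1/(2√(6.4K_p)).
Setting ζ = 0.6285: √(6.4K_p) = 1/(2·0.6285) = 0.7956, so K_p = 0.633/6.4 = 0.0989.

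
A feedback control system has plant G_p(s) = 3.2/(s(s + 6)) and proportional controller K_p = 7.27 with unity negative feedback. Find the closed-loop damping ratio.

ζ = 0.622

The closed-loop denominator is s(s+6) + 7.27·3.2 = s² + 6s + 23.26.
So ω_n² = 23.26 ⇒ ω_n = 4.823 rad/s, and ζ = 6/(2ω_n) = 0.622.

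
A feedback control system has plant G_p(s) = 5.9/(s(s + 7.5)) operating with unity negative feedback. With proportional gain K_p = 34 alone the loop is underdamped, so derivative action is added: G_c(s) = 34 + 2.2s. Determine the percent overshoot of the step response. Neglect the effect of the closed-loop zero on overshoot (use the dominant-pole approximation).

3.73%

Forward path: (34 + 2.2s)·5.9/(s(s+7.5)). The closed-loop characteristic equation is s² + (7.5 + 5.9·2.2)s + 5.9·34 = 0.
That is s² + 20.48s + 200.6 = 0, so ω_n = 14.16 rad/s and ζ = 20.48/(2·14.16) = 0.723.
%OS = 100·exp(−πζ/√(1−ζ²)) = 3.73%.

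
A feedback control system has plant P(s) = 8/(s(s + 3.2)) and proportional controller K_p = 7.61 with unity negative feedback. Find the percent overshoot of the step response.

From 1 + K_pP(s) = 0: s² + 3.2s + 60.88 = 0 ⇒ ω_n = 7.803, ζ = 0.2051.
%OS = 100·exp(−πζ/√(1−ζ²)) = 100·exp(−π·0.2051/√0.958) = 51.8%.

51.8%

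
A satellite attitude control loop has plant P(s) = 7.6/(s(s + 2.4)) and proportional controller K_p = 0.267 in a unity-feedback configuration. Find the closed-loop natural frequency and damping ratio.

ω_n = 1.42 rad/s, ζ = 0.842

1 + K_p·P(s) = 0 gives s² + 2.4s + 2.029 = 0.
Matching s² + 2ζω_n s + ω_n²: ω_n = √2.029 = 1.424 rad/s and 2ζω_n = 2.4, so ζ = 2.4/(2·1.424) = 0.842.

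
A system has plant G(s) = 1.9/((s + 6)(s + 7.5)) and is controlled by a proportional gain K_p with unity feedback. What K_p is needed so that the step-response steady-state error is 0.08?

For a type-0 loop with proportional control, e_ss = 1/(1 + K_p·G(0)).
G(0) = 0.04222. Require 1/(1 + K_p·0.04222) = 0.08, so 1 + 0.04222·K_p = 12.5.
K_p = (12.5 − 1)/0.04222 = 272.

K_p = 272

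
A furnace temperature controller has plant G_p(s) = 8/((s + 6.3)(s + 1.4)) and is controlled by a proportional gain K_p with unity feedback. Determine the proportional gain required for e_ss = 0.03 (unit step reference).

K_p = 35.6

For a type-0 loop with proportional control, e_ss = 1/(1 + K_p·G_p(0)).
G_p(0) = 0.907. Require 1/(1 + K_p·0.907) = 0.03, so 1 + 0.907·K_p = 33.33.
K_p = (33.33 − 1)/0.907 = 35.6.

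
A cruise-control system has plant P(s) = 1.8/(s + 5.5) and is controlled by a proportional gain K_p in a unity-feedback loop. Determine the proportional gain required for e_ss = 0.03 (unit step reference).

K_p = 98.8

The loop is type 0, so e_ss(step) = 1/(1 + K_pos) with K_pos = K_p·P(0).
P(0) = 0.3273. Require 1/(1 + K_p·0.3273) = 0.03, so 1 + 0.3273·K_p = 33.33.
K_p = (33.33 − 1)/0.3273 = 98.8.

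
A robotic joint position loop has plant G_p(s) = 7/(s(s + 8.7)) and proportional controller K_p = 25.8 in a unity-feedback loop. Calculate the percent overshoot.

From 1 + K_pG_p(s) = 0: s² + 8.7s + 180.6 = 0 ⇒ ω_n = 13.44, ζ = 0.3237.
%OS = 100·exp(−πζ/√(1−ζ²)) = 100·exp(−π·0.3237/√0.8952) = 34.1%.

34.1%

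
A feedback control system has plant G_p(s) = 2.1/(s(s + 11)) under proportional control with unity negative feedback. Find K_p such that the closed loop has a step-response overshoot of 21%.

K_p = 72.8

From %OS = 100·exp(−πζ/√(1−ζ²)) = 21%, ζ = −ln(0.21)/√(π²+ln²(0.21)) = 0.4449.
Characteristic equation s² + 11s + 2.1K_p = 0 gives ζ = 11/(2√(2.1K_p)).
Setting ζ = 0.4449: √(2.1K_p) = 11/(2·0.4449) = 12.36, so K_p = 152.8/2.1 = 72.8.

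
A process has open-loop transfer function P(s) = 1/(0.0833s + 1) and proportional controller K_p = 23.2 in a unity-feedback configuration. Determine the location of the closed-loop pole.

Closed loop: T(s) = K_p·P/(1+K_p·P) = 23.2/(0.0833s + 1 + 23.2), with pole at s = −(1 + 23.2)/0.0833 = −290.5.

s = -290.5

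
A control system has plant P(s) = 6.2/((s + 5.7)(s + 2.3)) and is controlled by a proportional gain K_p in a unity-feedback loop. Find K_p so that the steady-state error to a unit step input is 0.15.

K_p = 12

The loop is type 0, so e_ss(step) = 1/(1 + K_pos) with K_pos = K_p·P(0).
P(0) = 0.4729. Require 1/(1 + K_p·0.4729) = 0.15, so 1 + 0.4729·K_p = 6.667.
K_p = (6.667 − 1)/0.4729 = 12.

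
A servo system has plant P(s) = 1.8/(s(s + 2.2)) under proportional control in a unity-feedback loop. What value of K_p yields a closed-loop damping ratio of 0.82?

K_p = 1

Closed-loop characteristic equation: s² + 2.2s + K_p·1.8 = 0.
So ω_n = √(1.8K_p) and 2ζω_n = 2.2, giving ζ = 2.2/(2√(1.8K_p)).
Setting ζ = 0.82: √(1.8K_p) = 2.2/(2·0.82) = 1.341, so K_p = 1.8/1.8 = 1.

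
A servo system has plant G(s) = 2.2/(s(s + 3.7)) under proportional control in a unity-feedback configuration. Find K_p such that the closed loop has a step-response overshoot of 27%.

From %OS = 100·exp(−πζ/√(1−ζ²)) = 27%, ζ = −ln(0.27)/√(π²+ln²(0.27)) = 0.3847.
Characteristic equation s² + 3.7s + 2.2K_p = 0 gives ζ = 3.7/(2√(2.2K_p)).
Setting ζ = 0.3847: √(2.2K_p) = 3.7/(2·0.3847) = 4.809, so K_p = 23.13/2.2 = 10.5.

K_p = 10.5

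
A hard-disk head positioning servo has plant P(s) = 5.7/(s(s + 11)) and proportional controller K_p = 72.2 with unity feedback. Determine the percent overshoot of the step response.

41.3%

The closed-loop denominator s² + 11s + 411.5 gives ω_n = √411.5 = 20.29 and ζ = 11/(2ω_n) = 0.2711.
%OS = 100·exp(−πζ/√(1−ζ²)) = 100·exp(−π·0.2711/√0.9265) = 41.3%.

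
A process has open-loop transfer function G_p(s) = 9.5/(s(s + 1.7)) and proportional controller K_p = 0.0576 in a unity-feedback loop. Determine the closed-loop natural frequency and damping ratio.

ω_n = 0.74 rad/s, ζ = 1.15

With unity feedback the closed-loop characteristic equation is s² + 1.7s + 0.0576·9.5 = s² + 1.7s + 0.5472 = 0.
Matching s² + 2ζω_n s + ω_n²: ω_n = √0.5472 = 0.7397 rad/s and 2ζω_n = 1.7, so ζ = 1.7/(2·0.7397) = 1.15.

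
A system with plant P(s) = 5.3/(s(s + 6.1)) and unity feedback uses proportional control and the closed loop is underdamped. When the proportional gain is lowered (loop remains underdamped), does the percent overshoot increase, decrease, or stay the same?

ζ = 6.1/(2√(5.3K_p)) rises as K_p falls; higher damping means less overshoot.

decrease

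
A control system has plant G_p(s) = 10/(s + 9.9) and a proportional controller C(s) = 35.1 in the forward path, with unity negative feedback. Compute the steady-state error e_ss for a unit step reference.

The loop is type 0. Static position error constant K_pos = C(0)·G_p(0) = 35.1·1.01 = 35.45.
Steady-state error to a unit step: e_ss = 1/(1+K_pos) = 1/36.45 = 0.0274.

0.0274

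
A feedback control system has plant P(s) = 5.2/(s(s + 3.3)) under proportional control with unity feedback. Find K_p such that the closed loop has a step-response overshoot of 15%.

K_p = 1.96

From %OS = 100·exp(−πζ/√(1−ζ²)) = 15%, ζ = −ln(0.15)/√(π²+ln²(0.15)) = 0.5169.
Characteristic equation s² + 3.3s + 5.2K_p = 0 gives ζ = 3.3/(2√(5.2K_p)).
Setting ζ = 0.5169: √(5.2K_p) = 3.3/(2·0.5169) = 3.192, so K_p = 10.19/5.2 = 1.96.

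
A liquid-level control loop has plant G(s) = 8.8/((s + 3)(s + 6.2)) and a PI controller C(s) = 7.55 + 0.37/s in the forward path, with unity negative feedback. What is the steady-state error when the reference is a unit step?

The open loop C(s)G(s) has a pole at the origin (type 1), so the static position error constant is infinite and e_ss = 1/(1+∞) = 0.

0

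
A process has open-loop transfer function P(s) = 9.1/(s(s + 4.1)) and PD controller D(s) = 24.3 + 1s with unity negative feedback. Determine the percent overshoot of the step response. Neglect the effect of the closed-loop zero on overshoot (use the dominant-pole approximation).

21.1%

Forward path: (24.3 + 1s)·9.1/(s(s+4.1)). The closed-loop characteristic equation is s² + (4.1 + 9.1·1)s + 9.1·24.3 = 0.
That is s² + 13.2s + 221.1 = 0, so ω_n = 14.87 rad/s and ζ = 13.2/(2·14.87) = 0.4438.
%OS = 100·exp(−πζ/√(1−ζ²)) = 21.1%.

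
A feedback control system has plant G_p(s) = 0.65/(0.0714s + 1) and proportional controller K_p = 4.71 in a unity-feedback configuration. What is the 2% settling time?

Closed loop: T(s) = K_p·G_p/(1+K_p·G_p) = 3.062/(0.0714s + 1 + 3.062), with pole at s = −(1 + 3.062)/0.0714 = −56.88.
τ = 1/56.88 = 0.01758 s, so 2% settling time ≈ 4τ = 0.0703 s.

T_s ≈ 0.0703 s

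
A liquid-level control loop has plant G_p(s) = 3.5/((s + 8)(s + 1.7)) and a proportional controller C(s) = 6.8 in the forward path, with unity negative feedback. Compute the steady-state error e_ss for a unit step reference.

The loop is type 0. Static position error constant K_pos = C(0)·G_p(0) = 6.8·0.2574 = 1.75.
Steady-state error to a unit step: e_ss = 1/(1+K_pos) = 1/2.75 = 0.364.

0.364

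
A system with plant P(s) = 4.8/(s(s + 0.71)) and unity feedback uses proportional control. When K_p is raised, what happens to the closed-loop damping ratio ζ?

ζ = 0.71/(2√(4.8K_p)); increasing K_p raises the denominator, so ζ falls.

decrease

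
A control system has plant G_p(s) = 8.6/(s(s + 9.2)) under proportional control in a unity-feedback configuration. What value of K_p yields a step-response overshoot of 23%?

K_p = 13.7

From %OS = 100·exp(−πζ/√(1−ζ²)) = 23%, ζ = −ln(0.23)/√(π²+ln²(0.23)) = 0.4237.
Characteristic equation s² + 9.2s + 8.6K_p = 0 gives ζ = 9.2/(2√(8.6K_p)).
Setting ζ = 0.4237: √(8.6K_p) = 9.2/(2·0.4237) = 10.86, so K_p = 117.8/8.6 = 13.7.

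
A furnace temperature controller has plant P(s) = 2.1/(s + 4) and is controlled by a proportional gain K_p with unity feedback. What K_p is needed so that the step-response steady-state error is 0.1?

The loop is type 0, so e_ss(step) = 1/(1 + K_pos) with K_pos = K_p·P(0).
P(0) = 0.525. Require 1/(1 + K_p·0.525) = 0.1, so 1 + 0.525·K_p = 10.
K_p = (10 − 1)/0.525 = 17.1.

K_p = 17.1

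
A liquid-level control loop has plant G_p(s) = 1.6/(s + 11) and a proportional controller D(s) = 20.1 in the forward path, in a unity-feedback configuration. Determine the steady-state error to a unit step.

0.255

The loop is type 0. Static position error constant K_pos = D(0)·G_p(0) = 20.1·0.1455 = 2.924.
Steady-state error to a unit step: e_ss = 1/(1+K_pos) = 1/3.924 = 0.255.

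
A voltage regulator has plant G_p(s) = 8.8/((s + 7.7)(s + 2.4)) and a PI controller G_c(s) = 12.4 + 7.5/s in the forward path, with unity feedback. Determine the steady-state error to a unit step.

0

The open loop G_c(s)G_p(s) has a pole at the origin (type 1), so the static position error constant is infinite and e_ss = 1/(1+∞) = 0.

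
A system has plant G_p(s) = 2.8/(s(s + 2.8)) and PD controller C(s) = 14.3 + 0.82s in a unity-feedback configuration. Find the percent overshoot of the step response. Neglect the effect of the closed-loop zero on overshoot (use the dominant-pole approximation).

Forward path: (14.3 + 0.82s)·2.8/(s(s+2.8)). The closed-loop characteristic equation is s² + (2.8 + 2.8·0.82)s + 2.8·14.3 = 0.
That is s² + 5.096s + 40.04 = 0, so ω_n = 6.328 rad/s and ζ = 5.096/(2·6.328) = 0.4027.
%OS = 100·exp(−πζ/√(1−ζ²)) = 25.1%.

25.1%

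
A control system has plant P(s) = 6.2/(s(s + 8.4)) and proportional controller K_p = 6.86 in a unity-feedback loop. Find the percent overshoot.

7.1%

Closed-loop characteristic equation: s² + 8.4s + 42.53 = 0, so ω_n = 6.522 rad/s and ζ = 8.4/(2·6.522) = 0.644.
%OS = 100·exp(−πζ/√(1−ζ²)) = 100·exp(−π·0.644/√0.5853) = 7.1%.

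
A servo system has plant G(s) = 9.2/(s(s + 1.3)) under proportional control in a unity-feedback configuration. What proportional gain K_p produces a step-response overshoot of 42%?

From %OS = 100·exp(−πζ/√(1−ζ²)) = 42%, ζ = −ln(0.42)/√(π²+ln²(0.42)) = 0.2662.
Characteristic equation s² + 1.3s + 9.2K_p = 0 gives ζ = 1.3/(2√(9.2K_p)).
Setting ζ = 0.2662: √(9.2K_p) = 1.3/(2·0.2662) = 2.442, so K_p = 5.963/9.2 = 0.648.

K_p = 0.648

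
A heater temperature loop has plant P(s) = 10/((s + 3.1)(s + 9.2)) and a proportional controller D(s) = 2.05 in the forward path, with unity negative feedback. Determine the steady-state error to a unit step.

0.582

The loop is type 0. Static position error constant K_pos = D(0)·P(0) = 2.05·0.3506 = 0.7188.
Steady-state error to a unit step: e_ss = 1/(1+K_pos) = 1/1.719 = 0.582.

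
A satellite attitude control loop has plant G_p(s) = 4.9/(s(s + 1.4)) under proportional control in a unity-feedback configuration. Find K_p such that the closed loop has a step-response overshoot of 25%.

K_p = 0.614

From %OS = 100·exp(−πζ/√(1−ζ²)) = 25%, ζ = −ln(0.25)/√(π²+ln²(0.25)) = 0.4037.
Characteristic equation s² + 1.4s + 4.9K_p = 0 gives ζ = 1.4/(2√(4.9K_p)).
Setting ζ = 0.4037: √(4.9K_p) = 1.4/(2·0.4037) = 1.734, so K_p = 3.006/4.9 = 0.614.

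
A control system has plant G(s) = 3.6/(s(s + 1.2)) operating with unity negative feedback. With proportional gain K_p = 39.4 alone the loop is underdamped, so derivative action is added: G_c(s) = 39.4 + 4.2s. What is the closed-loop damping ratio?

ζ = 0.685

Forward path: (39.4 + 4.2s)·3.6/(s(s+1.2)). The closed-loop characteristic equation is s² + (1.2 + 3.6·4.2)s + 3.6·39.4 = 0.
That is s² + 16.32s + 141.8 = 0, so ω_n = 11.91 rad/s and ζ = 16.32/(2·11.91) = 0.6852.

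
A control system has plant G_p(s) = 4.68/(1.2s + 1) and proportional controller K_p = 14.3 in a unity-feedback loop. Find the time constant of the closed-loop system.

Closed loop: T(s) = K_p·G_p/(1+K_p·G_p) = 66.92/(1.2s + 1 + 66.92), with pole at s = −(1 + 66.92)/1.2 = −56.6.
Closed-loop time constant τ = 1/56.6 = 0.0177 s.

τ = 0.0177 s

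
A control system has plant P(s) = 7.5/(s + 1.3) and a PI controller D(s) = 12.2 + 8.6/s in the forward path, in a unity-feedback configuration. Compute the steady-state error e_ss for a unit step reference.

The open loop D(s)P(s) has a pole at the origin (type 1), so the static position error constant is infinite and e_ss = 1/(1+∞) = 0.

0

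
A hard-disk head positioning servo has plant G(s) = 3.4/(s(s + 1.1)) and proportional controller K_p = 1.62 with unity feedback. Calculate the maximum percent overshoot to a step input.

From 1 + K_pG(s) = 0: s² + 1.1s + 5.508 = 0 ⇒ ω_n = 2.347, ζ = 0.2344.
%OS = 100·exp(−πζ/√(1−ζ²)) = 100·exp(−π·0.2344/√0.9451) = 46.9%.

46.9%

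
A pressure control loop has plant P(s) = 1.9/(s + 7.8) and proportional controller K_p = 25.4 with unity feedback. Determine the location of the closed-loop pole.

Closed-loop transfer function: T(s) = K_p·P(s)/(1 + K_p·P(s)) = 48.26/(s + 7.8 + 48.26) = 48.26/(s + 56.06).
The closed-loop pole is at s = −56.06.

s = -56.06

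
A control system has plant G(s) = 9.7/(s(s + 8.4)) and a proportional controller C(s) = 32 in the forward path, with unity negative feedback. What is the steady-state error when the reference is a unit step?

0

The open loop C(s)G(s) has a pole at the origin (type 1), so the static position error constant is infinite and e_ss = 1/(1+∞) = 0.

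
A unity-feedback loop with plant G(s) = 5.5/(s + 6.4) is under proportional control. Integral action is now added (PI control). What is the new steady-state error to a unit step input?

The integrator makes K_pos = lim_{s→0} C(s)G(s) infinite, so e_ss = 1/(1+K_pos) = 0.

0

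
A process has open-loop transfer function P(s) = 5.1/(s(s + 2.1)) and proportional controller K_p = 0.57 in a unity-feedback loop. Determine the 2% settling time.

T_s ≈ 3.81 s

From 1 + K_pP(s) = 0: s² + 2.1s + 2.907 = 0 ⇒ ω_n = 1.705, ζ = 0.6158.
2% settling time T_s ≈ 4/(ζω_n) = 4/1.05 = 3.81 s.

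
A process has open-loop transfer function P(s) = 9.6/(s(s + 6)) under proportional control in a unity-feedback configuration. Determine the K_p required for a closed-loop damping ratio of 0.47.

K_p = 4.24

Closed-loop characteristic equation: s² + 6s + K_p·9.6 = 0.
So ω_n = √(9.6K_p) and 2ζω_n = 6, giving ζ = 6/(2√(9.6K_p)).
Setting ζ = 0.47: √(9.6K_p) = 6/(2·0.47) = 6.383, so K_p = 40.74/9.6 = 4.24.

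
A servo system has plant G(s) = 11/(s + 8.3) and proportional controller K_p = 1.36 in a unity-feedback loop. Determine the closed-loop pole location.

s = -23.26

Closed-loop transfer function: T(s) = K_p·G(s)/(1 + K_p·G(s)) = 14.96/(s + 8.3 + 14.96) = 14.96/(s + 23.26).
The closed-loop pole is at s = −23.26.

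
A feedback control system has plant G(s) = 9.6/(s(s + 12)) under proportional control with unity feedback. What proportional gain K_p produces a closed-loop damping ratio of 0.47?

Closed-loop characteristic equation: s² + 12s + K_p·9.6 = 0.
So ω_n = √(9.6K_p) and 2ζω_n = 12, giving ζ = 12/(2√(9.6K_p)).
Setting ζ = 0.47: √(9.6K_p) = 12/(2·0.47) = 12.77, so K_p = 163/9.6 = 17.

K_p = 17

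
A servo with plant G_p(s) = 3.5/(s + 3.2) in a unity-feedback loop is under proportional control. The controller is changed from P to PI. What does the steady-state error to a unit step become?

The integrator makes K_pos = lim_{s→0} C(s)G(s) infinite, so e_ss = 1/(1+K_pos) = 0.

0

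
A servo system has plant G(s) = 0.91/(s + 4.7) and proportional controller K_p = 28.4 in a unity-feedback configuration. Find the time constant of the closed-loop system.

Closed-loop transfer function: T(s) = K_p·G(s)/(1 + K_p·G(s)) = 25.84/(s + 4.7 + 25.84) = 25.84/(s + 30.54).
Time constant τ = 1/30.54 = 0.0327 s.

τ = 0.0327 s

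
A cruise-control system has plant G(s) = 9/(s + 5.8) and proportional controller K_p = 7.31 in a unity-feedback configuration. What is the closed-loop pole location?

s = -71.59

Closed-loop transfer function: T(s) = K_p·G(s)/(1 + K_p·G(s)) = 65.79/(s + 5.8 + 65.79) = 65.79/(s + 71.59).
The closed-loop pole is at s = −71.59.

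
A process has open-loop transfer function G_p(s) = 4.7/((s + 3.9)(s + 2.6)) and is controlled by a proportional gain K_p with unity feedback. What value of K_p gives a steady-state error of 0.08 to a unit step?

For a type-0 loop with proportional control, e_ss = 1/(1 + K_p·G_p(0)).
G_p(0) = 0.4635. Require 1/(1 + K_p·0.4635) = 0.08, so 1 + 0.4635·K_p = 12.5.
K_p = (12.5 − 1)/0.4635 = 24.8.

K_p = 24.8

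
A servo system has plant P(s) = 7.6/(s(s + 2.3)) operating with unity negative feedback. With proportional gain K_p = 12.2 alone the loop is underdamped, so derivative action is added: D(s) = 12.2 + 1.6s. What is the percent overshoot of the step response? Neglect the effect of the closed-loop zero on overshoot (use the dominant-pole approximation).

2.81%

Forward path: (12.2 + 1.6s)·7.6/(s(s+2.3)). The closed-loop characteristic equation is s² + (2.3 + 7.6·1.6)s + 7.6·12.2 = 0.
That is s² + 14.46s + 92.72 = 0, so ω_n = 9.629 rad/s and ζ = 14.46/(2·9.629) = 0.7508.
%OS = 100·exp(−πζ/√(1−ζ²)) = 2.81%.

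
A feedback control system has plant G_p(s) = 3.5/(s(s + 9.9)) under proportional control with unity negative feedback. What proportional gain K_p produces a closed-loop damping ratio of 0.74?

K_p = 12.8

Closed-loop characteristic equation: s² + 9.9s + K_p·3.5 = 0.
So ω_n = √(3.5K_p) and 2ζω_n = 9.9, giving ζ = 9.9/(2√(3.5K_p)).
Setting ζ = 0.74: √(3.5K_p) = 9.9/(2·0.74) = 6.689, so K_p = 44.75/3.5 = 12.8.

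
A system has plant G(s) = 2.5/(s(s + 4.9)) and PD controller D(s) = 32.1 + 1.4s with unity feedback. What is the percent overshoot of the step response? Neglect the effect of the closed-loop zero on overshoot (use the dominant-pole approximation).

18.9%

Forward path: (32.1 + 1.4s)·2.5/(s(s+4.9)). The closed-loop characteristic equation is s² + (4.9 + 2.5·1.4)s + 2.5·32.1 = 0.
That is s² + 8.4s + 80.25 = 0, so ω_n = 8.958 rad/s and ζ = 8.4/(2·8.958) = 0.4688.
%OS = 100·exp(−πζ/√(1−ζ²)) = 18.9%.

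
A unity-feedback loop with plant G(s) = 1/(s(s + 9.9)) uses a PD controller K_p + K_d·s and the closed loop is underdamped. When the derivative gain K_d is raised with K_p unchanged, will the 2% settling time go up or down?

decrease

Characteristic equation s² + (9.9 + 1K_d)s + 1K_p = 0: raising K_d increases ζω_n = (9.9+1K_d)/2 while the loop stays underdamped, so T_s ≈ 4/(ζω_n) decreases.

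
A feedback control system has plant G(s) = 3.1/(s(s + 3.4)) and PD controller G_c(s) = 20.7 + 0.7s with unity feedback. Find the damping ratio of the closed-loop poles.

ζ = 0.348

Forward path: (20.7 + 0.7s)·3.1/(s(s+3.4)). The closed-loop characteristic equation is s² + (3.4 + 3.1·0.7)s + 3.1·20.7 = 0.
That is s² + 5.57s + 64.17 = 0, so ω_n = 8.011 rad/s and ζ = 5.57/(2·8.011) = 0.3477.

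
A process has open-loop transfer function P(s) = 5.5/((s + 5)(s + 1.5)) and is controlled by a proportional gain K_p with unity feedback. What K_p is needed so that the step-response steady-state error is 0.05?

For a type-0 loop with proportional control, e_ss = 1/(1 + K_p·P(0)).
P(0) = 0.7333. Require 1/(1 + K_p·0.7333) = 0.05, so 1 + 0.7333·K_p = 20.
K_p = (20 − 1)/0.7333 = 25.9.

K_p = 25.9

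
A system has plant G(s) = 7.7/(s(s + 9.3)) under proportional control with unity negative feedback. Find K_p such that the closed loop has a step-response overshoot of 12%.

K_p = 8.97

From %OS = 100·exp(−πζ/√(1−ζ²)) = 12%, ζ = −ln(0.12)/√(π²+ln²(0.12)) = 0.5594.
Characteristic equation s² + 9.3s + 7.7K_p = 0 gives ζ = 9.3/(2√(7.7K_p)).
Setting ζ = 0.5594: √(7.7K_p) = 9.3/(2·0.5594) = 8.312, so K_p = 69.09/7.7 = 8.97.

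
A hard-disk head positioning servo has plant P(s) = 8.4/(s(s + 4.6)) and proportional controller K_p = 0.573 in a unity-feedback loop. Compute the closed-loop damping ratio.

The closed-loop denominator is s(s+4.6) + 0.573·8.4 = s² + 4.6s + 4.813.
Matching s² + 2ζω_n s + ω_n²: ω_n = √4.813 = 2.194 rad/s and 2ζω_n = 4.6, so ζ = 4.6/(2·2.194) = 1.05.

ζ = 1.05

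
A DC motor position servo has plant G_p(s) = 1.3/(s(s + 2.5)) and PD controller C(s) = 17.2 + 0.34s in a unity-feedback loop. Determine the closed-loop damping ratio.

ζ = 0.311

Forward path: (17.2 + 0.34s)·1.3/(s(s+2.5)). The closed-loop characteristic equation is s² + (2.5 + 1.3·0.34)s + 1.3·17.2 = 0.
That is s² + 2.942s + 22.36 = 0, so ω_n = 4.729 rad/s and ζ = 2.942/(2·4.729) = 0.3111.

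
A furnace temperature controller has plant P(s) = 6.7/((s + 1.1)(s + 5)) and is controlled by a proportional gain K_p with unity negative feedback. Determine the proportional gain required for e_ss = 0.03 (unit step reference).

The loop is type 0, so e_ss(step) = 1/(1 + K_pos) with K_pos = K_p·P(0).
P(0) = 1.218. Require 1/(1 + K_p·1.218) = 0.03, so 1 + 1.218·K_p = 33.33.
K_p = (33.33 − 1)/1.218 = 26.5.

K_p = 26.5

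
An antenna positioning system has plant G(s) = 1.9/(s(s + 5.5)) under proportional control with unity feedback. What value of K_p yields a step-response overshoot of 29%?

From %OS = 100·exp(−πζ/√(1−ζ²)) = 29%, ζ = −ln(0.29)/√(π²+ln²(0.29)) = 0.3666.
Characteristic equation s² + 5.5s + 1.9K_p = 0 gives ζ = 5.5/(2√(1.9K_p)).
Setting ζ = 0.3666: √(1.9K_p) = 5.5/(2·0.3666) = 7.501, so K_p = 56.27/1.9 = 29.6.

K_p = 29.6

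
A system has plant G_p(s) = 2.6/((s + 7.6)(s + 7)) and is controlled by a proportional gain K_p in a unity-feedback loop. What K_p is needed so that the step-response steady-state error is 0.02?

K_p = 1000

For a type-0 loop with proportional control, e_ss = 1/(1 + K_p·G_p(0)).
G_p(0) = 0.04887. Require 1/(1 + K_p·0.04887) = 0.02, so 1 + 0.04887·K_p = 50.
K_p = (50 − 1)/0.04887 = 1000.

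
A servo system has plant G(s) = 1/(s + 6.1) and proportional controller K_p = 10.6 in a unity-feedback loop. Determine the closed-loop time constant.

Closed-loop transfer function: T(s) = K_p·G(s)/(1 + K_p·G(s)) = 10.6/(s + 6.1 + 10.6) = 10.6/(s + 16.7).
Time constant τ = 1/16.7 = 0.0599 s.

τ = 0.0599 s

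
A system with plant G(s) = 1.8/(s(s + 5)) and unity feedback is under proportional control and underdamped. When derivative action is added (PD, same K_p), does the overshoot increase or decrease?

The derivative term adds K·K_d to the s-coefficient of the characteristic equation, raising 2ζω_n while ω_n is unchanged; ζ increases, so overshoot decreases.

decrease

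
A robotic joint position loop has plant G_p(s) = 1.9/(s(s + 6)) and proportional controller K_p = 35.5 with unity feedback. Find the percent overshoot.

From 1 + K_pG_p(s) = 0: s² + 6s + 67.45 = 0 ⇒ ω_n = 8.213, ζ = 0.3653.
%OS = 100·exp(−πζ/√(1−ζ²)) = 100·exp(−π·0.3653/√0.8666) = 29.1%.

29.1%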